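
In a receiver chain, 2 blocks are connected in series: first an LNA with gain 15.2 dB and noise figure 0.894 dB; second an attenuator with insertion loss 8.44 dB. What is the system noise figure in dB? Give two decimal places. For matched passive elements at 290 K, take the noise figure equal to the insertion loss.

1.49 dB

Convert to linear (a loss of L dB is a gain of −L dB): F_i = 10^(NF_i/10), G_i = 10^(G_i,dB/10)
  Stage 1: F_1 = 10^(0.894/10) = 1.229, G_1 = 10^(15.2/10) = 33.11
  Stage 2: F_2 = 10^(8.44/10) = 6.982, G_2 = 10^(−8.44/10) = 0.1432
Friis cascade:
  F = 1.229 + (6.982 − 1)/33.11 = 1.409
NF = 10 log₁₀(1.409) = 1.49 dB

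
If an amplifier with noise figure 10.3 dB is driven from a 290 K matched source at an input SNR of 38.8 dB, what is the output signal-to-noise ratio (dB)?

28.5 dB

By definition F = SNR_in/SNR_out, so in dB: SNR_out = SNR_in − NF
SNR_out = 38.8 − 10.3 = 28.5 dB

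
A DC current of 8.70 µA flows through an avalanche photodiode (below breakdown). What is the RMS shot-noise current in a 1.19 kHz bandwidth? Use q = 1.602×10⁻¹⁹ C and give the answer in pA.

I_n = √(2qI·B)
2qI·B = 2 × 1.602×10⁻¹⁹ × 8.70×10⁻⁶ × 1.19×10³ = 3.32×10⁻²¹ A²
I_n = √(3.32×10⁻²¹) = 5.76×10⁻¹¹ A = 57.6 pA

57.6 pA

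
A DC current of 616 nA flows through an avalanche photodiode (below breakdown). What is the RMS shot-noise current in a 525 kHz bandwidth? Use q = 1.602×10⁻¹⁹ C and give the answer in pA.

I_n = √(2qI·B)
2qI·B = 2 × 1.602×10⁻¹⁹ × 6.16×10⁻⁷ × 5.25×10⁵ = 1.04×10⁻¹⁹ A²
I_n = √(1.04×10⁻¹⁹) = 3.22×10⁻¹⁰ A = 322 pA

322 pA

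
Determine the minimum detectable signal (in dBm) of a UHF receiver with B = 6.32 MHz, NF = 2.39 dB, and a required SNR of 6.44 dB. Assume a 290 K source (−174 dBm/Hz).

−97.2 dBm

Sensitivity = −174 + 10 log₁₀(B) + NF + SNR_min
= −174 + 68.01 + 2.39 + 6.44
= −97.16 dBm → −97.2 dBm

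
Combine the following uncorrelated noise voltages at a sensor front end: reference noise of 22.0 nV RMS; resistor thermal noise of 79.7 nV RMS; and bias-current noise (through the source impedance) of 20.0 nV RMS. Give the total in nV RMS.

85.1 nV

Uncorrelated sources add in power (mean-square): V_tot = √(ΣV_i²)
V_tot = √[(2.20×10⁻⁸)² + (7.97×10⁻⁸)² + (2.00×10⁻⁸)²] = 8.51×10⁻⁸ V = 85.1 nV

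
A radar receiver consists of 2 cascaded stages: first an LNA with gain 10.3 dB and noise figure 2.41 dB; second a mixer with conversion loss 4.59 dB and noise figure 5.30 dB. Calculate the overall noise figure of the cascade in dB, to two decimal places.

Convert to linear (a loss of L dB is a gain of −L dB): F_i = 10^(NF_i/10), G_i = 10^(G_i,dB/10)
  Stage 1: F_1 = 10^(2.41/10) = 1.742, G_1 = 10^(10.3/10) = 10.72
  Stage 2: F_2 = 10^(5.30/10) = 3.388, G_2 = 10^(−4.59/10) = 0.3475
Friis cascade:
  F = 1.742 + (3.388 − 1)/10.72 = 1.965
NF = 10 log₁₀(1.965) = 2.93 dB

2.93 dB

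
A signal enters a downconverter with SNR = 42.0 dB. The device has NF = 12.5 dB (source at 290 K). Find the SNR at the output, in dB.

By definition F = SNR_in/SNR_out, so in dB: SNR_out = SNR_in − NF
SNR_out = 42.0 − 12.5 = 29.5 dB

29.5 dB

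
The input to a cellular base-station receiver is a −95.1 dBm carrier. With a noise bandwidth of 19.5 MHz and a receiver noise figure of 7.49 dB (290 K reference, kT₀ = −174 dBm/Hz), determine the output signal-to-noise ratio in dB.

Noise floor: N = −174 + 10 log₁₀(B) + NF
10 log₁₀(1.95×10⁷) = 72.9 dB
N = −174 + 72.9 + 7.49 = −93.61 dBm
SNR = P_sig − N = −95.1 − (−93.61) = −1.49 dB → −1.5 dB

−1.5 dB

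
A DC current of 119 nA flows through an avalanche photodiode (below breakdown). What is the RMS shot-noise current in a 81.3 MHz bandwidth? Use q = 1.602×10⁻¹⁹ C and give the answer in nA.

1.76 nA

I_n = √(2qI·B)
2qI·B = 2 × 1.602×10⁻¹⁹ × 1.19×10⁻⁷ × 8.13×10⁷ = 3.10×10⁻¹⁸ A²
I_n = √(3.10×10⁻¹⁸) = 1.76×10⁻⁹ A = 1.76 nA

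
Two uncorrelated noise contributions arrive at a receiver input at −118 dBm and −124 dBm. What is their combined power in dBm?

−117.0 dBm

Convert to linear, add, convert back:
P₁ = 1.58×10⁻¹⁵ W, P₂ = 3.98×10⁻¹⁶ W
P_tot = 1.98×10⁻¹⁵ W → 10 log₁₀(P_tot / 10⁻³) = −117.0 dBm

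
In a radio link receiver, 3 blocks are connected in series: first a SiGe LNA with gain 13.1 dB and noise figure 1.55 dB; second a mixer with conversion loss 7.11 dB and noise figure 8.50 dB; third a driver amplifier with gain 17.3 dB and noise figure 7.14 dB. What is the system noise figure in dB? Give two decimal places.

4.44 dB

Convert to linear (a loss of L dB is a gain of −L dB): F_i = 10^(NF_i/10), G_i = 10^(G_i,dB/10)
  Stage 1: F_1 = 10^(1.55/10) = 1.429, G_1 = 10^(13.1/10) = 20.42
  Stage 2: F_2 = 10^(8.50/10) = 7.079, G_2 = 10^(−7.11/10) = 0.1945
  Stage 3: F_3 = 10^(7.14/10) = 5.176, G_3 = 10^(17.3/10) = 53.70
Friis cascade:
  F = 1.429 + (7.079 − 1)/20.42 + (5.176 − 1)/3.972 = 2.778
NF = 10 log₁₀(2.778) = 4.44 dB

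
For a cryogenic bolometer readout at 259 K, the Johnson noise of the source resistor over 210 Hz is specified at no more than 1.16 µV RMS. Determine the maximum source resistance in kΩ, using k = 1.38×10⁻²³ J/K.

448 kΩ

Johnson–Nyquist: V_n = √(4kTRB) ⇒ R = V_n² / (4kTB)
4kTB = 4 × 1.38×10⁻²³ × 259 × 2.10×10² = 3.00×10⁻¹⁸
R = (1.16×10⁻⁶)² / 3.00×10⁻¹⁸ = 4.48×10⁵ Ω = 448 kΩ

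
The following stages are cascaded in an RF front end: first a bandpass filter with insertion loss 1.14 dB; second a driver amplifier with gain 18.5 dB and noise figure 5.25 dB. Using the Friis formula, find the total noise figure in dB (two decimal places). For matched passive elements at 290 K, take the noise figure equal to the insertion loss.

6.39 dB

Convert to linear (a loss of L dB is a gain of −L dB): F_i = 10^(NF_i/10), G_i = 10^(G_i,dB/10)
  Stage 1: F_1 = 10^(1.14/10) = 1.300, G_1 = 10^(−1.14/10) = 0.7691
  Stage 2: F_2 = 10^(5.25/10) = 3.350, G_2 = 10^(18.5/10) = 70.79
Friis cascade:
  F = 1.300 + (3.350 − 1)/0.7691 = 4.355
NF = 10 log₁₀(4.355) = 6.39 dB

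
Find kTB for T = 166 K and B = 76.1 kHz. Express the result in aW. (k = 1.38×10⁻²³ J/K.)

P_n = kTB = 1.38×10⁻²³ × 166 × 7.61×10⁴ = 1.74×10⁻¹⁶ W = 174 aW

174 aW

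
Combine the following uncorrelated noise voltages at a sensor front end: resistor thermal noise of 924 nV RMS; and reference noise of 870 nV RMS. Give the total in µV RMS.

Uncorrelated sources add in power (mean-square): V_tot = √(ΣV_i²)
V_tot = √[(9.24×10⁻⁷)² + (8.70×10⁻⁷)²] = 1.27×10⁻⁶ V = 1.27 µV

1.27 µV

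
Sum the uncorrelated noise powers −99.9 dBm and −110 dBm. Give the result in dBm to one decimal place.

Convert to linear, add, convert back:
P₁ = 1.02×10⁻¹³ W, P₂ = 1.00×10⁻¹⁴ W
P_tot = 1.12×10⁻¹³ W → 10 log₁₀(P_tot / 10⁻³) = −99.5 dBm

−99.5 dBm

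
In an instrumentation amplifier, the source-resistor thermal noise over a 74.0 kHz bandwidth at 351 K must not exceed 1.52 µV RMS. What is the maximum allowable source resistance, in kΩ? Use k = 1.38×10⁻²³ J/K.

Johnson–Nyquist: V_n = √(4kTRB) ⇒ R = V_n² / (4kTB)
4kTB = 4 × 1.38×10⁻²³ × 351 × 7.40×10⁴ = 1.43×10⁻¹⁵
R = (1.52×10⁻⁶)² / 1.43×10⁻¹⁵ = 1.61×10³ Ω = 1.61 kΩ

1.61 kΩ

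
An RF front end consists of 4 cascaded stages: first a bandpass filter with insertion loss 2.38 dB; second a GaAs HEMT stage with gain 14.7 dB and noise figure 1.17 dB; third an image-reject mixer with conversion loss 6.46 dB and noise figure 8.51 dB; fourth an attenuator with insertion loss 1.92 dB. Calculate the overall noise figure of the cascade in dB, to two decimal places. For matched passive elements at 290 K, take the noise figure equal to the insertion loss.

4.42 dB

Convert to linear (a loss of L dB is a gain of −L dB): F_i = 10^(NF_i/10), G_i = 10^(G_i,dB/10)
  Stage 1: F_1 = 10^(2.38/10) = 1.730, G_1 = 10^(−2.38/10) = 0.5781
  Stage 2: F_2 = 10^(1.17/10) = 1.309, G_2 = 10^(14.7/10) = 29.51
  Stage 3: F_3 = 10^(8.51/10) = 7.096, G_3 = 10^(−6.46/10) = 0.2259
  Stage 4: F_4 = 10^(1.92/10) = 1.556, G_4 = 10^(−1.92/10) = 0.6427
Friis cascade:
  F = 1.730 + (1.309 − 1)/0.5781 + (7.096 − 1)/17.06 + (1.556 − 1)/3.855 = 2.766
NF = 10 log₁₀(2.766) = 4.42 dB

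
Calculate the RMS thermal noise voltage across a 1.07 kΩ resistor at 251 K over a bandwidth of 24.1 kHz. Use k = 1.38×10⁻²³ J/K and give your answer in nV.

V_n = √(4kTRB)
4kTRB = 4 × 1.38×10⁻²³ × 251 × 1.07×10³ × 2.41×10⁴ = 3.57×10⁻¹³ V²
V_n = √(3.57×10⁻¹³) = 5.98×10⁻⁷ V = 598 nV

598 nV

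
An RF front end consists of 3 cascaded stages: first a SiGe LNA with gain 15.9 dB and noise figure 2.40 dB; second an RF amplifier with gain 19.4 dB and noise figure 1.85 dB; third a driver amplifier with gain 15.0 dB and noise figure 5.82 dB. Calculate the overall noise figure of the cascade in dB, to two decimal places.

2.44 dB

Convert to linear (a loss of L dB is a gain of −L dB): F_i = 10^(NF_i/10), G_i = 10^(G_i,dB/10)
  Stage 1: F_1 = 10^(2.40/10) = 1.738, G_1 = 10^(15.9/10) = 38.90
  Stage 2: F_2 = 10^(1.85/10) = 1.531, G_2 = 10^(19.4/10) = 87.10
  Stage 3: F_3 = 10^(5.82/10) = 3.819, G_3 = 10^(15.0/10) = 31.62
Friis cascade:
  F = 1.738 + (1.531 − 1)/38.90 + (3.819 − 1)/3388 = 1.752
NF = 10 log₁₀(1.752) = 2.44 dB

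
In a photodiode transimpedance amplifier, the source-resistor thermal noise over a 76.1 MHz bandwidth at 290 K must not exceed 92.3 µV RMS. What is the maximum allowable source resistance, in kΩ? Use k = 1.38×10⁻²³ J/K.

6.99 kΩ

Johnson–Nyquist: V_n = √(4kTRB) ⇒ R = V_n² / (4kTB)
4kTB = 4 × 1.38×10⁻²³ × 290 × 7.61×10⁷ = 1.22×10⁻¹²
R = (9.23×10⁻⁵)² / 1.22×10⁻¹² = 6.99×10³ Ω = 6.99 kΩ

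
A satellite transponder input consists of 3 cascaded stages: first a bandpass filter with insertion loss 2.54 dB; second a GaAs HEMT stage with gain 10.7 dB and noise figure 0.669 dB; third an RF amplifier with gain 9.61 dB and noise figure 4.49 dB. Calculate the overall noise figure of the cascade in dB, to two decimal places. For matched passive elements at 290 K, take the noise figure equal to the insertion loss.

Convert to linear (a loss of L dB is a gain of −L dB): F_i = 10^(NF_i/10), G_i = 10^(G_i,dB/10)
  Stage 1: F_1 = 10^(2.54/10) = 1.795, G_1 = 10^(−2.54/10) = 0.5572
  Stage 2: F_2 = 10^(0.669/10) = 1.167, G_2 = 10^(10.7/10) = 11.75
  Stage 3: F_3 = 10^(4.49/10) = 2.812, G_3 = 10^(9.61/10) = 9.141
Friis cascade:
  F = 1.795 + (1.167 − 1)/0.5572 + (2.812 − 1)/6.546 = 2.370
NF = 10 log₁₀(2.370) = 3.75 dB

3.75 dB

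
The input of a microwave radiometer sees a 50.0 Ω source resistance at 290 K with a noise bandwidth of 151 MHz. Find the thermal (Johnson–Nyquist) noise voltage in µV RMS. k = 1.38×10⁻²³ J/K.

11.0 µV

V_n = √(4kTRB)
4kTRB = 4 × 1.38×10⁻²³ × 290 × 5.00×10¹ × 1.51×10⁸ = 1.21×10⁻¹⁰ V²
V_n = √(1.21×10⁻¹⁰) = 1.10×10⁻⁵ V = 11.0 µV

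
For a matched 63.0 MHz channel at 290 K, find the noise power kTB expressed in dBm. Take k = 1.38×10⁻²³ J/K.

P_n = kTB = 1.38×10⁻²³ × 290 × 6.30×10⁷ = 2.52×10⁻¹³ W
In dBm: 10 log₁₀(2.52×10⁻¹³ / 10⁻³) = −96.0 dBm

−96.0 dBm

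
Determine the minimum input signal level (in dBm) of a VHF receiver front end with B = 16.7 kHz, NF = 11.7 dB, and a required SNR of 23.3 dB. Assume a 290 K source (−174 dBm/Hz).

−96.8 dBm

Sensitivity = −174 + 10 log₁₀(B) + NF + SNR_min
= −174 + 42.23 + 11.7 + 23.3
= −96.77 dBm → −96.8 dBm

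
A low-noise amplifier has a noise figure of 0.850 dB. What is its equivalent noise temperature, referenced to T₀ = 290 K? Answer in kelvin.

F = 10^(0.850/10) = 1.21619
T_e = (F − 1)·T₀ = (1.21619 − 1) × 290 = 62.7 K

62.7 K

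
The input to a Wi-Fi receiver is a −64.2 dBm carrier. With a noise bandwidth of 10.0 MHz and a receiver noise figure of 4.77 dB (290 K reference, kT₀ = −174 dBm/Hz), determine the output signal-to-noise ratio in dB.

Noise floor: N = −174 + 10 log₁₀(B) + NF
10 log₁₀(1.00×10⁷) = 70 dB
N = −174 + 70 + 4.77 = −99.23 dBm
SNR = P_sig − N = −64.2 − (−99.23) = 35.03 dB → 35.0 dB

35.0 dB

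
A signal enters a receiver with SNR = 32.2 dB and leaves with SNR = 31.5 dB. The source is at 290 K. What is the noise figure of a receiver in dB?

0.7 dB

NF (dB) = SNR_in(dB) − SNR_out(dB) when the source is at T₀
NF = 32.2 − 31.5 = 0.7 dB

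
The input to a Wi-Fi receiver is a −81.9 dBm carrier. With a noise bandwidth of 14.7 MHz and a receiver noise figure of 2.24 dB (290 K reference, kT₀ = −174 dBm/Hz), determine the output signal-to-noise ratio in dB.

Noise floor: N = −174 + 10 log₁₀(B) + NF
10 log₁₀(1.47×10⁷) = 71.67 dB
N = −174 + 71.67 + 2.24 = −100.09 dBm
SNR = P_sig − N = −81.9 − (−100.09) = 18.19 dB → 18.2 dB

18.2 dB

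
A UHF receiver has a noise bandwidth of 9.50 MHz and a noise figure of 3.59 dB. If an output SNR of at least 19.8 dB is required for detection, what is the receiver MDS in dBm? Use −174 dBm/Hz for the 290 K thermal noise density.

Sensitivity = −174 + 10 log₁₀(B) + NF + SNR_min
= −174 + 69.78 + 3.59 + 19.8
= −80.83 dBm → −80.8 dBm

−80.8 dBm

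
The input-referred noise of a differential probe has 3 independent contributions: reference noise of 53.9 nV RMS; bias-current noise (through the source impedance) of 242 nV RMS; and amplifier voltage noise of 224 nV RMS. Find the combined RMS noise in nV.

Uncorrelated sources add in power (mean-square): V_tot = √(ΣV_i²)
V_tot = √[(5.39×10⁻⁸)² + (2.42×10⁻⁷)² + (2.24×10⁻⁷)²] = 3.34×10⁻⁷ V = 334 nV

334 nV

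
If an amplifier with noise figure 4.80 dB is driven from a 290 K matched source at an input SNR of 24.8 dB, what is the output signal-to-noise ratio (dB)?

By definition F = SNR_in/SNR_out, so in dB: SNR_out = SNR_in − NF
SNR_out = 24.8 − 4.80 = 20.00 dB

20.00 dB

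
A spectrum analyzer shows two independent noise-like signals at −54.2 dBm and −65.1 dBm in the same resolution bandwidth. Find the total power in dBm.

Convert to linear, add, convert back:
P₁ = 3.80×10⁻⁹ W, P₂ = 3.09×10⁻¹⁰ W
P_tot = 4.11×10⁻⁹ W → 10 log₁₀(P_tot / 10⁻³) = −53.9 dBm

−53.9 dBm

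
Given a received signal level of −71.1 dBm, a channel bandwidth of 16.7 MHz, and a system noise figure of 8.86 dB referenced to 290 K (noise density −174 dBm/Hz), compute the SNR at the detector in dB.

Noise floor: N = −174 + 10 log₁₀(B) + NF
10 log₁₀(1.67×10⁷) = 72.23 dB
N = −174 + 72.23 + 8.86 = −92.91 dBm
SNR = P_sig − N = −71.1 − (−92.91) = 21.81 dB → 21.8 dB

21.8 dB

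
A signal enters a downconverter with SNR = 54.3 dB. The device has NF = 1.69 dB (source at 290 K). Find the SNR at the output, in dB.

By definition F = SNR_in/SNR_out, so in dB: SNR_out = SNR_in − NF
SNR_out = 54.3 − 1.69 = 52.61 dB

52.61 dB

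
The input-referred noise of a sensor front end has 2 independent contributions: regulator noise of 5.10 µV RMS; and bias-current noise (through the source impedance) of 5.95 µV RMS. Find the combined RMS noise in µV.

Uncorrelated sources add in power (mean-square): V_tot = √(ΣV_i²)
V_tot = √[(5.10×10⁻⁶)² + (5.95×10⁻⁶)²] = 7.84×10⁻⁶ V = 7.84 µV

7.84 µV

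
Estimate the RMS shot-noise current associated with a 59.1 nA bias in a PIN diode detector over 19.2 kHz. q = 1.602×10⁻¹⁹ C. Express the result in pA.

19.1 pA

I_n = √(2qI·B)
2qI·B = 2 × 1.602×10⁻¹⁹ × 5.91×10⁻⁸ × 1.92×10⁴ = 3.64×10⁻²² A²
I_n = √(3.64×10⁻²²) = 1.91×10⁻¹¹ A = 19.1 pA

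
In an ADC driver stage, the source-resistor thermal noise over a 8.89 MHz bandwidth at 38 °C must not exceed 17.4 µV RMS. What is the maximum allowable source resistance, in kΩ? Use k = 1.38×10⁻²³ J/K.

1.98 kΩ

T = 38 °C + 273.15 = 311.15 K
Johnson–Nyquist: V_n = √(4kTRB) ⇒ R = V_n² / (4kTB)
4kTB = 4 × 1.38×10⁻²³ × 311.15 × 8.89×10⁶ = 1.53×10⁻¹³
R = (1.74×10⁻⁵)² / 1.53×10⁻¹³ = 1.98×10³ Ω = 1.98 kΩ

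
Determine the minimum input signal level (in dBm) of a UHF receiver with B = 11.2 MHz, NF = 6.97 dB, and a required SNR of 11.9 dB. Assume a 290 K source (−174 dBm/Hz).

Sensitivity = −174 + 10 log₁₀(B) + NF + SNR_min
= −174 + 70.49 + 6.97 + 11.9
= −84.64 dBm → −84.6 dBm

−84.6 dBm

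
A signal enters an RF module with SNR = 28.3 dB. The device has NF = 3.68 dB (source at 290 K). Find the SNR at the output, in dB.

24.62 dB

By definition F = SNR_in/SNR_out, so in dB: SNR_out = SNR_in − NF
SNR_out = 28.3 − 3.68 = 24.62 dB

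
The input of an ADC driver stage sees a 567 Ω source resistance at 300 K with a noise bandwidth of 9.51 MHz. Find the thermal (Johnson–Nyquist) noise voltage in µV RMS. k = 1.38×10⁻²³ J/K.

9.45 µV

V_n = √(4kTRB)
4kTRB = 4 × 1.38×10⁻²³ × 300 × 5.67×10² × 9.51×10⁶ = 8.93×10⁻¹¹ V²
V_n = √(8.93×10⁻¹¹) = 9.45×10⁻⁶ V = 9.45 µV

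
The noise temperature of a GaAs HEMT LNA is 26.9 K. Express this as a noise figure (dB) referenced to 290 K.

0.385 dB

F = 1 + T_e/T₀ = 1 + 26.9/290 = 1.09276
NF = 10 log₁₀(1.09276) = 0.385 dB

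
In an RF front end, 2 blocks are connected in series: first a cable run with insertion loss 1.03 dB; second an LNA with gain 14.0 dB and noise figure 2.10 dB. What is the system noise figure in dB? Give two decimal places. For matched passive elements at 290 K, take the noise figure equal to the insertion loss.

Convert to linear (a loss of L dB is a gain of −L dB): F_i = 10^(NF_i/10), G_i = 10^(G_i,dB/10)
  Stage 1: F_1 = 10^(1.03/10) = 1.268, G_1 = 10^(−1.03/10) = 0.7889
  Stage 2: F_2 = 10^(2.10/10) = 1.622, G_2 = 10^(14.0/10) = 25.12
Friis cascade:
  F = 1.268 + (1.622 − 1)/0.7889 = 2.056
NF = 10 log₁₀(2.056) = 3.13 dB

3.13 dB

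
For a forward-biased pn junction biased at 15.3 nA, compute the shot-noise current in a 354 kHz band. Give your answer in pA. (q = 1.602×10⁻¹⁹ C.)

I_n = √(2qI·B)
2qI·B = 2 × 1.602×10⁻¹⁹ × 1.53×10⁻⁸ × 3.54×10⁵ = 1.74×10⁻²¹ A²
I_n = √(1.74×10⁻²¹) = 4.17×10⁻¹¹ A = 41.7 pA

41.7 pA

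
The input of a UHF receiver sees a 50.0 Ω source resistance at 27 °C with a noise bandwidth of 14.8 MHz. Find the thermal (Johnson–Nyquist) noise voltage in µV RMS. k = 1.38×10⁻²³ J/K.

3.50 µV

T = 27 °C + 273.15 = 300.15 K
V_n = √(4kTRB)
4kTRB = 4 × 1.38×10⁻²³ × 300.15 × 5.00×10¹ × 1.48×10⁷ = 1.23×10⁻¹¹ V²
V_n = √(1.23×10⁻¹¹) = 3.50×10⁻⁶ V = 3.50 µV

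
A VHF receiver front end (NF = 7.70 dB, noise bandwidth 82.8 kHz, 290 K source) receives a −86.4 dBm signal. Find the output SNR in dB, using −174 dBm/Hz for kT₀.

30.7 dB

Noise floor: N = −174 + 10 log₁₀(B) + NF
10 log₁₀(8.28×10⁴) = 49.18 dB
N = −174 + 49.18 + 7.70 = −117.12 dBm
SNR = P_sig − N = −86.4 − (−117.12) = 30.72 dB → 30.7 dB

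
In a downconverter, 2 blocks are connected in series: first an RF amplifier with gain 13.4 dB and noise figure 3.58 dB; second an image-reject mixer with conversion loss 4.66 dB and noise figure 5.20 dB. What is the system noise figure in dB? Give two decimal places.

3.78 dB

Convert to linear (a loss of L dB is a gain of −L dB): F_i = 10^(NF_i/10), G_i = 10^(G_i,dB/10)
  Stage 1: F_1 = 10^(3.58/10) = 2.280, G_1 = 10^(13.4/10) = 21.88
  Stage 2: F_2 = 10^(5.20/10) = 3.311, G_2 = 10^(−4.66/10) = 0.3420
Friis cascade:
  F = 2.280 + (3.311 − 1)/21.88 = 2.386
NF = 10 log₁₀(2.386) = 3.78 dB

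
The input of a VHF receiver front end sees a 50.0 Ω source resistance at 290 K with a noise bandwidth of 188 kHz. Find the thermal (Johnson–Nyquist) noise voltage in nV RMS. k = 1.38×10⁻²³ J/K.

V_n = √(4kTRB)
4kTRB = 4 × 1.38×10⁻²³ × 290 × 5.00×10¹ × 1.88×10⁵ = 1.50×10⁻¹³ V²
V_n = √(1.50×10⁻¹³) = 3.88×10⁻⁷ V = 388 nV

388 nV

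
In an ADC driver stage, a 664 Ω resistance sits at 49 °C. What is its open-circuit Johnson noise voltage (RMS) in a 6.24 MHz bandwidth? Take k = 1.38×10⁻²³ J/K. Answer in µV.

8.58 µV

T = 49 °C + 273.15 = 322.15 K
V_n = √(4kTRB)
4kTRB = 4 × 1.38×10⁻²³ × 322.15 × 6.64×10² × 6.24×10⁶ = 7.37×10⁻¹¹ V²
V_n = √(7.37×10⁻¹¹) = 8.58×10⁻⁶ V = 8.58 µV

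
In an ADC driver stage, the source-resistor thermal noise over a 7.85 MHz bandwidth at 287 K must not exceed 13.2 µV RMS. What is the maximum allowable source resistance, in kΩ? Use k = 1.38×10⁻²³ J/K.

Johnson–Nyquist: V_n = √(4kTRB) ⇒ R = V_n² / (4kTB)
4kTB = 4 × 1.38×10⁻²³ × 287 × 7.85×10⁶ = 1.24×10⁻¹³
R = (1.32×10⁻⁵)² / 1.24×10⁻¹³ = 1.40×10³ Ω = 1.40 kΩ

1.40 kΩ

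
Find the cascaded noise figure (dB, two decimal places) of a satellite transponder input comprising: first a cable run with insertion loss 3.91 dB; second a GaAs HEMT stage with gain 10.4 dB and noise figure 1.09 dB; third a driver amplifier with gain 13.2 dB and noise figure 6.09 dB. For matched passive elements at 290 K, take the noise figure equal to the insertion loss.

5.85 dB

Convert to linear (a loss of L dB is a gain of −L dB): F_i = 10^(NF_i/10), G_i = 10^(G_i,dB/10)
  Stage 1: F_1 = 10^(3.91/10) = 2.460, G_1 = 10^(−3.91/10) = 0.4064
  Stage 2: F_2 = 10^(1.09/10) = 1.285, G_2 = 10^(10.4/10) = 10.96
  Stage 3: F_3 = 10^(6.09/10) = 4.064, G_3 = 10^(13.2/10) = 20.89
Friis cascade:
  F = 2.460 + (1.285 − 1)/0.4064 + (4.064 − 1)/4.457 = 3.850
NF = 10 log₁₀(3.850) = 5.85 dB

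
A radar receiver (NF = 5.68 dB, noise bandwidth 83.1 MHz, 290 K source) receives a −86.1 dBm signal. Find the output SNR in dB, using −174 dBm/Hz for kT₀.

Noise floor: N = −174 + 10 log₁₀(B) + NF
10 log₁₀(8.31×10⁷) = 79.2 dB
N = −174 + 79.2 + 5.68 = −89.12 dBm
SNR = P_sig − N = −86.1 − (−89.12) = 3.02 dB → 3.0 dB

3.0 dB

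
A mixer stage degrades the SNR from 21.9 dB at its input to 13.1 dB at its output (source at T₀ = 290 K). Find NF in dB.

NF (dB) = SNR_in(dB) − SNR_out(dB) when the source is at T₀
NF = 21.9 − 13.1 = 8.8 dB

8.8 dB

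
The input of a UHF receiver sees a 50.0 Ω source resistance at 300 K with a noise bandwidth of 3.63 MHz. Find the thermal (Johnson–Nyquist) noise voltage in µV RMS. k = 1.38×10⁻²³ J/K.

1.73 µV

V_n = √(4kTRB)
4kTRB = 4 × 1.38×10⁻²³ × 300 × 5.00×10¹ × 3.63×10⁶ = 3.01×10⁻¹² V²
V_n = √(3.01×10⁻¹²) = 1.73×10⁻⁶ V = 1.73 µV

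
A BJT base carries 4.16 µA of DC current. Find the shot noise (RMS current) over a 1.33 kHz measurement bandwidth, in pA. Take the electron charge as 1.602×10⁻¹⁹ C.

42.1 pA

I_n = √(2qI·B)
2qI·B = 2 × 1.602×10⁻¹⁹ × 4.16×10⁻⁶ × 1.33×10³ = 1.77×10⁻²¹ A²
I_n = √(1.77×10⁻²¹) = 4.21×10⁻¹¹ A = 42.1 pA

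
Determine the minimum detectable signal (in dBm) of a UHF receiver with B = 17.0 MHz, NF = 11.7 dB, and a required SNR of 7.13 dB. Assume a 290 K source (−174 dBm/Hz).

Sensitivity = −174 + 10 log₁₀(B) + NF + SNR_min
= −174 + 72.3 + 11.7 + 7.13
= −82.87 dBm → −82.9 dBm

−82.9 dBm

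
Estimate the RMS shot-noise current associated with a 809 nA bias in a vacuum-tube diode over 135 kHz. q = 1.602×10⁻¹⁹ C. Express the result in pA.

187 pA

I_n = √(2qI·B)
2qI·B = 2 × 1.602×10⁻¹⁹ × 8.09×10⁻⁷ × 1.35×10⁵ = 3.50×10⁻²⁰ A²
I_n = √(3.50×10⁻²⁰) = 1.87×10⁻¹⁰ A = 187 pA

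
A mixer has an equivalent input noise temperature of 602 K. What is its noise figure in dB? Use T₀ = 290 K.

F = 1 + T_e/T₀ = 1 + 602/290 = 3.07586
NF = 10 log₁₀(3.07586) = 4.88 dB

4.88 dB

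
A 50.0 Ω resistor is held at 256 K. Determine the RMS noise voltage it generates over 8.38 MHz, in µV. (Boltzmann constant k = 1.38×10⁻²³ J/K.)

2.43 µV

V_n = √(4kTRB)
4kTRB = 4 × 1.38×10⁻²³ × 256 × 5.00×10¹ × 8.38×10⁶ = 5.92×10⁻¹² V²
V_n = √(5.92×10⁻¹²) = 2.43×10⁻⁶ V = 2.43 µV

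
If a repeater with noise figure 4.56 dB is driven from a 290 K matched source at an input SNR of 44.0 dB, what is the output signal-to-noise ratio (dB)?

39.44 dB

By definition F = SNR_in/SNR_out, so in dB: SNR_out = SNR_in − NF
SNR_out = 44.0 − 4.56 = 39.44 dB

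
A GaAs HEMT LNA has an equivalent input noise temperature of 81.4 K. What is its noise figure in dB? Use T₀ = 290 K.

1.07 dB

F = 1 + T_e/T₀ = 1 + 81.4/290 = 1.28069
NF = 10 log₁₀(1.28069) = 1.07 dB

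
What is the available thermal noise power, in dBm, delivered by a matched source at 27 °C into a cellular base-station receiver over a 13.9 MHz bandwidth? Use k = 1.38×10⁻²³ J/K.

−102.4 dBm

T = 27 °C + 273.15 = 300.15 K
P_n = kTB = 1.38×10⁻²³ × 300.15 × 1.39×10⁷ = 5.76×10⁻¹⁴ W
In dBm: 10 log₁₀(5.76×10⁻¹⁴ / 10⁻³) = −102.4 dBm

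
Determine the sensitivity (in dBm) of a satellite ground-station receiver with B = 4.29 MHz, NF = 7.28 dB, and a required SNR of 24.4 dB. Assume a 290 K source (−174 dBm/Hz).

−76.0 dBm

Sensitivity = −174 + 10 log₁₀(B) + NF + SNR_min
= −174 + 66.32 + 7.28 + 24.4
= −76.00 dBm → −76.0 dBm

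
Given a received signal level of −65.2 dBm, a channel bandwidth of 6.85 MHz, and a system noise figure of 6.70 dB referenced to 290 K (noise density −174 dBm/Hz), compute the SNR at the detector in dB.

Noise floor: N = −174 + 10 log₁₀(B) + NF
10 log₁₀(6.85×10⁶) = 68.36 dB
N = −174 + 68.36 + 6.70 = −98.94 dBm
SNR = P_sig − N = −65.2 − (−98.94) = 33.74 dB → 33.7 dB

33.7 dB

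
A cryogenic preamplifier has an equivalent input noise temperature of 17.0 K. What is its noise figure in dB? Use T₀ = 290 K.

0.247 dB

F = 1 + T_e/T₀ = 1 + 17.0/290 = 1.05862
NF = 10 log₁₀(1.05862) = 0.247 dB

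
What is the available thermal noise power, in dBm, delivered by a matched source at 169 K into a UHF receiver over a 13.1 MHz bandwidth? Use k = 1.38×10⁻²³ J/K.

−105.1 dBm

P_n = kTB = 1.38×10⁻²³ × 169 × 1.31×10⁷ = 3.06×10⁻¹⁴ W
In dBm: 10 log₁₀(3.06×10⁻¹⁴ / 10⁻³) = −105.1 dBm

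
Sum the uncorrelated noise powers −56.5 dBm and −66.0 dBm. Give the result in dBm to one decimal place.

Convert to linear, add, convert back:
P₁ = 2.24×10⁻⁹ W, P₂ = 2.51×10⁻¹⁰ W
P_tot = 2.49×10⁻⁹ W → 10 log₁₀(P_tot / 10⁻³) = −56.0 dBm

−56.0 dBm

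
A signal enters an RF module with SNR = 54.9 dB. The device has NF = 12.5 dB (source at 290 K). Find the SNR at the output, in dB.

By definition F = SNR_in/SNR_out, so in dB: SNR_out = SNR_in − NF
SNR_out = 54.9 − 12.5 = 42.4 dB

42.4 dB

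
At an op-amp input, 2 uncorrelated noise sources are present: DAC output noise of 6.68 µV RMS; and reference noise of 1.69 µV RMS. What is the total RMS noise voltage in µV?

6.89 µV

Uncorrelated sources add in power (mean-square): V_tot = √(ΣV_i²)
V_tot = √[(6.68×10⁻⁶)² + (1.69×10⁻⁶)²] = 6.89×10⁻⁶ V = 6.89 µV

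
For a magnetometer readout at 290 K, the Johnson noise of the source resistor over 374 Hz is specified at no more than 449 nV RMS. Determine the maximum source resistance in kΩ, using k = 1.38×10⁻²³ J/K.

Johnson–Nyquist: V_n = √(4kTRB) ⇒ R = V_n² / (4kTB)
4kTB = 4 × 1.38×10⁻²³ × 290 × 3.74×10² = 5.99×10⁻¹⁸
R = (4.49×10⁻⁷)² / 5.99×10⁻¹⁸ = 3.37×10⁴ Ω = 33.7 kΩ

33.7 kΩ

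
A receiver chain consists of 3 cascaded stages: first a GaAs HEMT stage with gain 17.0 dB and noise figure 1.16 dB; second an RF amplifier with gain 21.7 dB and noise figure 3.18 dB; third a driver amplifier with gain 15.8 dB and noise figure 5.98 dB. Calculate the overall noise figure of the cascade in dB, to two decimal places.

Convert to linear (a loss of L dB is a gain of −L dB): F_i = 10^(NF_i/10), G_i = 10^(G_i,dB/10)
  Stage 1: F_1 = 10^(1.16/10) = 1.306, G_1 = 10^(17.0/10) = 50.12
  Stage 2: F_2 = 10^(3.18/10) = 2.080, G_2 = 10^(21.7/10) = 147.9
  Stage 3: F_3 = 10^(5.98/10) = 3.963, G_3 = 10^(15.8/10) = 38.02
Friis cascade:
  F = 1.306 + (2.080 − 1)/50.12 + (3.963 − 1)/7413 = 1.328
NF = 10 log₁₀(1.328) = 1.23 dB

1.23 dB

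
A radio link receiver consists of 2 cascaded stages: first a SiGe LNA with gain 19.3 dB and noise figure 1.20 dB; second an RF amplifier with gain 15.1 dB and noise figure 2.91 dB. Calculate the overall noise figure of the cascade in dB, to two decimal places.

Convert to linear (a loss of L dB is a gain of −L dB): F_i = 10^(NF_i/10), G_i = 10^(G_i,dB/10)
  Stage 1: F_1 = 10^(1.20/10) = 1.318, G_1 = 10^(19.3/10) = 85.11
  Stage 2: F_2 = 10^(2.91/10) = 1.954, G_2 = 10^(15.1/10) = 32.36
Friis cascade:
  F = 1.318 + (1.954 − 1)/85.11 = 1.329
NF = 10 log₁₀(1.329) = 1.24 dB

1.24 dB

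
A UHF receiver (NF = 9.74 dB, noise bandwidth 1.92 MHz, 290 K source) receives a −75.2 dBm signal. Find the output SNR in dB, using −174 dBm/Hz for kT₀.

26.2 dB

Noise floor: N = −174 + 10 log₁₀(B) + NF
10 log₁₀(1.92×10⁶) = 62.83 dB
N = −174 + 62.83 + 9.74 = −101.43 dBm
SNR = P_sig − N = −75.2 − (−101.43) = 26.23 dB → 26.2 dB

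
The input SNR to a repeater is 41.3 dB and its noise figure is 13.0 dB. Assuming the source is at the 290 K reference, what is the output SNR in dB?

By definition F = SNR_in/SNR_out, so in dB: SNR_out = SNR_in − NF
SNR_out = 41.3 − 13.0 = 28.3 dB

28.3 dB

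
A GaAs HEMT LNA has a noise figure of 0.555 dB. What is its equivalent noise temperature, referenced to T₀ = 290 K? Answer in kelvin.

F = 10^(0.555/10) = 1.13632
T_e = (F − 1)·T₀ = (1.13632 − 1) × 290 = 39.5 K

39.5 K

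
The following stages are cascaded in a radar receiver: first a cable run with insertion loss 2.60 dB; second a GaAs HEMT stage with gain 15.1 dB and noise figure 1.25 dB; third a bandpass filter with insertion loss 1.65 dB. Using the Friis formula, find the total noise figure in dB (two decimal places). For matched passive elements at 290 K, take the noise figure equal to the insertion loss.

3.90 dB

Convert to linear (a loss of L dB is a gain of −L dB): F_i = 10^(NF_i/10), G_i = 10^(G_i,dB/10)
  Stage 1: F_1 = 10^(2.60/10) = 1.820, G_1 = 10^(−2.60/10) = 0.5495
  Stage 2: F_2 = 10^(1.25/10) = 1.334, G_2 = 10^(15.1/10) = 32.36
  Stage 3: F_3 = 10^(1.65/10) = 1.462, G_3 = 10^(−1.65/10) = 0.6839
Friis cascade:
  F = 1.820 + (1.334 − 1)/0.5495 + (1.462 − 1)/17.78 = 2.453
NF = 10 log₁₀(2.453) = 3.90 dB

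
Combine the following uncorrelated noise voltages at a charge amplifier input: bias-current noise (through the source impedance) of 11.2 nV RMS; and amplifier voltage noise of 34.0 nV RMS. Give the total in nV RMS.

Uncorrelated sources add in power (mean-square): V_tot = √(ΣV_i²)
V_tot = √[(1.12×10⁻⁸)² + (3.40×10⁻⁸)²] = 3.58×10⁻⁸ V = 35.8 nV

35.8 nV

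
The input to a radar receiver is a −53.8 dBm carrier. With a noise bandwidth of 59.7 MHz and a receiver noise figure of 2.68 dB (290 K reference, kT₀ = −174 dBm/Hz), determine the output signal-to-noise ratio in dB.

39.8 dB

Noise floor: N = −174 + 10 log₁₀(B) + NF
10 log₁₀(5.97×10⁷) = 77.76 dB
N = −174 + 77.76 + 2.68 = −93.56 dBm
SNR = P_sig − N = −53.8 − (−93.56) = 39.76 dB → 39.8 dB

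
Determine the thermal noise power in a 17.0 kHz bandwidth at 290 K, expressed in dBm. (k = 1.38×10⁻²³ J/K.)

P_n = kTB = 1.38×10⁻²³ × 290 × 1.70×10⁴ = 6.80×10⁻¹⁷ W
In dBm: 10 log₁₀(6.80×10⁻¹⁷ / 10⁻³) = −131.7 dBm

−131.7 dBm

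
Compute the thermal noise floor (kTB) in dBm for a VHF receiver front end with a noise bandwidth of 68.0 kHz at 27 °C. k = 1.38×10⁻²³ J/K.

T = 27 °C + 273.15 = 300.15 K
P_n = kTB = 1.38×10⁻²³ × 300.15 × 6.80×10⁴ = 2.82×10⁻¹⁶ W
In dBm: 10 log₁₀(2.82×10⁻¹⁶ / 10⁻³) = −125.5 dBm

−125.5 dBm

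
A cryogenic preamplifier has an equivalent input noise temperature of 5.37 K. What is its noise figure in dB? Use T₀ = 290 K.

F = 1 + T_e/T₀ = 1 + 5.37/290 = 1.01852
NF = 10 log₁₀(1.01852) = 0.080 dB

0.080 dB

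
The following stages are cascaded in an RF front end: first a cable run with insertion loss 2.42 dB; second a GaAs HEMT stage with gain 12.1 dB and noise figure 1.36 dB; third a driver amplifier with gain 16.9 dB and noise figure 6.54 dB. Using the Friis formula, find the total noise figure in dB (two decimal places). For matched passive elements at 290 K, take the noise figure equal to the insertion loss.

4.42 dB

Convert to linear (a loss of L dB is a gain of −L dB): F_i = 10^(NF_i/10), G_i = 10^(G_i,dB/10)
  Stage 1: F_1 = 10^(2.42/10) = 1.746, G_1 = 10^(−2.42/10) = 0.5728
  Stage 2: F_2 = 10^(1.36/10) = 1.368, G_2 = 10^(12.1/10) = 16.22
  Stage 3: F_3 = 10^(6.54/10) = 4.508, G_3 = 10^(16.9/10) = 48.98
Friis cascade:
  F = 1.746 + (1.368 − 1)/0.5728 + (4.508 − 1)/9.290 = 2.765
NF = 10 log₁₀(2.765) = 4.42 dB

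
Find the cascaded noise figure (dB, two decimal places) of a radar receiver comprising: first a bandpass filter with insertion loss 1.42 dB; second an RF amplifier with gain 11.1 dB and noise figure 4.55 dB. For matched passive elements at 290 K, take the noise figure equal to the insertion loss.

Convert to linear (a loss of L dB is a gain of −L dB): F_i = 10^(NF_i/10), G_i = 10^(G_i,dB/10)
  Stage 1: F_1 = 10^(1.42/10) = 1.387, G_1 = 10^(−1.42/10) = 0.7211
  Stage 2: F_2 = 10^(4.55/10) = 2.851, G_2 = 10^(11.1/10) = 12.88
Friis cascade:
  F = 1.387 + (2.851 − 1)/0.7211 = 3.954
NF = 10 log₁₀(3.954) = 5.97 dB

5.97 dB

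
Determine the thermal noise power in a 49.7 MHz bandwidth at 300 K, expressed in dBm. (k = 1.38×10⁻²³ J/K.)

P_n = kTB = 1.38×10⁻²³ × 300 × 4.97×10⁷ = 2.06×10⁻¹³ W
In dBm: 10 log₁₀(2.06×10⁻¹³ / 10⁻³) = −96.9 dBm

−96.9 dBm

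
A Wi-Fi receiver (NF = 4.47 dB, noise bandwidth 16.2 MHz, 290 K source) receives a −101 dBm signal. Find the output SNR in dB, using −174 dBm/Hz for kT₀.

Noise floor: N = −174 + 10 log₁₀(B) + NF
10 log₁₀(1.62×10⁷) = 72.1 dB
N = −174 + 72.1 + 4.47 = −97.43 dBm
SNR = P_sig − N = −101 − (−97.43) = −3.57 dB → −3.6 dB

−3.6 dB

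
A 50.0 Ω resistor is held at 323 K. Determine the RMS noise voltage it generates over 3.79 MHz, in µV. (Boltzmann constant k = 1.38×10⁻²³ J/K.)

1.84 µV

V_n = √(4kTRB)
4kTRB = 4 × 1.38×10⁻²³ × 323 × 5.00×10¹ × 3.79×10⁶ = 3.38×10⁻¹² V²
V_n = √(3.38×10⁻¹²) = 1.84×10⁻⁶ V = 1.84 µV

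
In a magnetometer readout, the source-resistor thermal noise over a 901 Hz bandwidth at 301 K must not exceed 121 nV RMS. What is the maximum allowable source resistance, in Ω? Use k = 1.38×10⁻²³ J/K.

978 Ω

Johnson–Nyquist: V_n = √(4kTRB) ⇒ R = V_n² / (4kTB)
4kTB = 4 × 1.38×10⁻²³ × 301 × 9.01×10² = 1.50×10⁻¹⁷
R = (1.21×10⁻⁷)² / 1.50×10⁻¹⁷ = 9.78×10² Ω = 978 Ω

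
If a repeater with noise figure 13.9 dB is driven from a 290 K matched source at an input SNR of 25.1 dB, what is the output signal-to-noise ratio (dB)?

By definition F = SNR_in/SNR_out, so in dB: SNR_out = SNR_in − NF
SNR_out = 25.1 − 13.9 = 11.2 dB

11.2 dB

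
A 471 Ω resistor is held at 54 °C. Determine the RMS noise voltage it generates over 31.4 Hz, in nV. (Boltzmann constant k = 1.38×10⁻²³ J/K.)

16.3 nV

T = 54 °C + 273.15 = 327.15 K
V_n = √(4kTRB)
4kTRB = 4 × 1.38×10⁻²³ × 327.15 × 4.71×10² × 3.14×10¹ = 2.67×10⁻¹⁶ V²
V_n = √(2.67×10⁻¹⁶) = 1.63×10⁻⁸ V = 16.3 nV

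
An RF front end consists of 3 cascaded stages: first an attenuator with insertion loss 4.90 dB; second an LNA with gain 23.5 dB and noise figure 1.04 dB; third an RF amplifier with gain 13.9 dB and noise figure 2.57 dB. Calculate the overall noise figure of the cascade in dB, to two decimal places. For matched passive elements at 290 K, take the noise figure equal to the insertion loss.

5.95 dB

Convert to linear (a loss of L dB is a gain of −L dB): F_i = 10^(NF_i/10), G_i = 10^(G_i,dB/10)
  Stage 1: F_1 = 10^(4.90/10) = 3.090, G_1 = 10^(−4.90/10) = 0.3236
  Stage 2: F_2 = 10^(1.04/10) = 1.271, G_2 = 10^(23.5/10) = 223.9
  Stage 3: F_3 = 10^(2.57/10) = 1.807, G_3 = 10^(13.9/10) = 24.55
Friis cascade:
  F = 3.090 + (1.271 − 1)/0.3236 + (1.807 − 1)/72.44 = 3.938
NF = 10 log₁₀(3.938) = 5.95 dB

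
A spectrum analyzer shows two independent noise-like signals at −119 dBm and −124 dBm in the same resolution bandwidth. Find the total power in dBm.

Convert to linear, add, convert back:
P₁ = 1.26×10⁻¹⁵ W, P₂ = 3.98×10⁻¹⁶ W
P_tot = 1.66×10⁻¹⁵ W → 10 log₁₀(P_tot / 10⁻³) = −117.8 dBm

−117.8 dBm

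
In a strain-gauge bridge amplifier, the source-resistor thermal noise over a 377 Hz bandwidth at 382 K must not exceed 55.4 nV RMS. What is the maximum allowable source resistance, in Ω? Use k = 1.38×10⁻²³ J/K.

Johnson–Nyquist: V_n = √(4kTRB) ⇒ R = V_n² / (4kTB)
4kTB = 4 × 1.38×10⁻²³ × 382 × 3.77×10² = 7.95×10⁻¹⁸
R = (5.54×10⁻⁸)² / 7.95×10⁻¹⁸ = 3.86×10² Ω = 386 Ω

386 Ω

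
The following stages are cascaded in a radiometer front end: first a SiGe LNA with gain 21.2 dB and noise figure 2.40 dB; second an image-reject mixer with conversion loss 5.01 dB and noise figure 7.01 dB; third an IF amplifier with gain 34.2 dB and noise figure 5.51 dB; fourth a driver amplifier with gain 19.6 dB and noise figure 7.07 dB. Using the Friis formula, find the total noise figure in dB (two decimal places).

Convert to linear (a loss of L dB is a gain of −L dB): F_i = 10^(NF_i/10), G_i = 10^(G_i,dB/10)
  Stage 1: F_1 = 10^(2.40/10) = 1.738, G_1 = 10^(21.2/10) = 131.8
  Stage 2: F_2 = 10^(7.01/10) = 5.023, G_2 = 10^(−5.01/10) = 0.3155
  Stage 3: F_3 = 10^(5.51/10) = 3.556, G_3 = 10^(34.2/10) = 2630
  Stage 4: F_4 = 10^(7.07/10) = 5.093, G_4 = 10^(19.6/10) = 91.20
Friis cascade:
  F = 1.738 + (5.023 − 1)/131.8 + (3.556 − 1)/41.59 + (5.093 − 1)/1.094×10⁵ = 1.830
NF = 10 log₁₀(1.830) = 2.62 dB

2.62 dB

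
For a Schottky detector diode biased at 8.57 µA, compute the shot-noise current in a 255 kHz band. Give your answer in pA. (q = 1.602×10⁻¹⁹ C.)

I_n = √(2qI·B)
2qI·B = 2 × 1.602×10⁻¹⁹ × 8.57×10⁻⁶ × 2.55×10⁵ = 7.00×10⁻¹⁹ A²
I_n = √(7.00×10⁻¹⁹) = 8.37×10⁻¹⁰ A = 837 pA

837 pA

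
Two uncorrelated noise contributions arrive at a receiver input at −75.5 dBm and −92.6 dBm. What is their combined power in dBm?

Convert to linear, add, convert back:
P₁ = 2.82×10⁻¹¹ W, P₂ = 5.50×10⁻¹³ W
P_tot = 2.87×10⁻¹¹ W → 10 log₁₀(P_tot / 10⁻³) = −75.4 dBm

−75.4 dBm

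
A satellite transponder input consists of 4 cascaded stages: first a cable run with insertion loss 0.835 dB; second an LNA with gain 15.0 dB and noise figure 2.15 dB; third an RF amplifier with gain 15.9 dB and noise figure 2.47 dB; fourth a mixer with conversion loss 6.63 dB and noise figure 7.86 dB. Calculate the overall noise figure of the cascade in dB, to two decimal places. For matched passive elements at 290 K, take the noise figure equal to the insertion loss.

3.06 dB

Convert to linear (a loss of L dB is a gain of −L dB): F_i = 10^(NF_i/10), G_i = 10^(G_i,dB/10)
  Stage 1: F_1 = 10^(0.835/10) = 1.212, G_1 = 10^(−0.835/10) = 0.8251
  Stage 2: F_2 = 10^(2.15/10) = 1.641, G_2 = 10^(15.0/10) = 31.62
  Stage 3: F_3 = 10^(2.47/10) = 1.766, G_3 = 10^(15.9/10) = 38.90
  Stage 4: F_4 = 10^(7.86/10) = 6.109, G_4 = 10^(−6.63/10) = 0.2173
Friis cascade:
  F = 1.212 + (1.641 − 1)/0.8251 + (1.766 − 1)/26.09 + (6.109 − 1)/1015 = 2.023
NF = 10 log₁₀(2.023) = 3.06 dB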